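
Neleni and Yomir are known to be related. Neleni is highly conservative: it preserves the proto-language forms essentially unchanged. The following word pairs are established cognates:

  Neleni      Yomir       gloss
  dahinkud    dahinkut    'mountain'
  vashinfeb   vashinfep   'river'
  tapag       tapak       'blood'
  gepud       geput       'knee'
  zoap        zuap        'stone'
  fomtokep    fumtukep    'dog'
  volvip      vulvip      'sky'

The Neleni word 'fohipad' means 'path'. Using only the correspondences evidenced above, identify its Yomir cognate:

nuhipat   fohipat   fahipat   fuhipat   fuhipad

fuhipat

fomtokep ~ fumtukep, volvip ~ vulvip — Neleni o corresponds to Yomir u after a consonant, before a consonant other than r, m, n, p, b, f, v.
dahinkud ~ dahinkut, gepud ~ geput — Neleni d corresponds to Yomir t word-finally.
Applying these to Neleni 'fohipad':
  fohipad → fuhipad   (o→u after a consonant, before a consonant other than r, m, n, p, b, f, v)
  fuhipad → fuhipat   (d→t word-finally)
So the Yomir cognate is 'fuhipat'.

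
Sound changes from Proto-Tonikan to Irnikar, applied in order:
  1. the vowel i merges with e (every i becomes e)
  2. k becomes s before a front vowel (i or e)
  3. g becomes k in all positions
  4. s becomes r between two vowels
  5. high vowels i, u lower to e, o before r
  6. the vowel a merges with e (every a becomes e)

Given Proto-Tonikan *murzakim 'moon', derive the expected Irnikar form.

Irnikar: start from *murzakim.
  rule 1 (vowel merger): murzakim → murzakem
  rule 2 (palatalisation): murzakem → murzasem
  rule 3: no change — murzasem
  rule 4 (rhotacism): murzasem → murzarem
  rule 5 (pre-rhotic lowering): murzarem → morzarem
  rule 6 (vowel merger): morzarem → morzerem
  ⇒ Irnikar morzerem

morzerem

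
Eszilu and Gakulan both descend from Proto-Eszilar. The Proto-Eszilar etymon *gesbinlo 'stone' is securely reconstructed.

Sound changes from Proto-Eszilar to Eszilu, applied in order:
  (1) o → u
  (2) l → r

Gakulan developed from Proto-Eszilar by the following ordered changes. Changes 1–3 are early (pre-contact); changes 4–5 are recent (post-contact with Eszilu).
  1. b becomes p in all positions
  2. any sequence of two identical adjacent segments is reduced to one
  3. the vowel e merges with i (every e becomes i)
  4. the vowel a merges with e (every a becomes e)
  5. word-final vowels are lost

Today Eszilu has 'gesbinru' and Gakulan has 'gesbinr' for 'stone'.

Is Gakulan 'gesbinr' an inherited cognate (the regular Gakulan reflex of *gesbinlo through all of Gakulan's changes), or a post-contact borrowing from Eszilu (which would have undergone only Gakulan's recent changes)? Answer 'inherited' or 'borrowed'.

If inherited, *gesbinlo would pass through all of Gakulan's changes:
Gakulan: start from *gesbinlo.
  rule 1 (unconditioned shift): gesbinlo → gespinlo
  rule 2: no change — gespinlo
  rule 3 (vowel merger): gespinlo → gispinlo
  rule 4: no change — gispinlo
  rule 5 (apocope): gispinlo → gispinl
  ⇒ Gakulan gispinl
If borrowed from Eszilu 'gesbinru' after the early changes, it would undergo only the recent ones:
  rule 4 (vowel merger): no change (gesbinru)
  rule 5 (apocope): gesbinru → gesbinr
  ⇒ as a loan: gesbinr
Gakulan 'gesbinr' matches the loan outcome 'gesbinr', not the inherited 'gispinl' — it skipped the early Gakulan changes, so it was borrowed from Eszilu.

borrowed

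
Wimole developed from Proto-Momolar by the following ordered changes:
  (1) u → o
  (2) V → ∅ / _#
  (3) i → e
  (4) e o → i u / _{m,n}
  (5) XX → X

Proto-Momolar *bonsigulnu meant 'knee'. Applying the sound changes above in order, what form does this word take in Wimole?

bunsegoln

Wimole: *bonsigulnu > bonsigolno > bonsigoln > bonsegoln > bunsegoln  (by vowel merger, apocope, vowel merger, pre-nasal raising)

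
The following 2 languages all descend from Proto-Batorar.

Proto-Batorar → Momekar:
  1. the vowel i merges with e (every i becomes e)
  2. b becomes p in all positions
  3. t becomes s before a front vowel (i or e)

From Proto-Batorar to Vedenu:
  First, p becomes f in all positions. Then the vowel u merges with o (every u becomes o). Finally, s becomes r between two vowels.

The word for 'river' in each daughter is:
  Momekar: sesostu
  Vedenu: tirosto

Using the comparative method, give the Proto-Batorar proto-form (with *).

Position 3: Momekar has s, Vedenu has r. Taking the neighbouring segments as reconstructed: Momekar s can only go back to *s; Vedenu r could go back to *s or *r — the one source consistent with every daughter is *s.
Position 1: Momekar has s, Vedenu has t. Vedenu preserves t here (none of its changes turn any other segment into t), so the proto-segment is *t.
Position 7: Momekar has u, Vedenu has o. Momekar preserves u here (none of its changes turn any other segment into u), so the proto-segment is *u.
Verify the candidate proto-form against each daughter:
Momekar: start from *tisostu.
  rule 1 (vowel merger): tisostu → tesostu
  rule 2: no change — tesostu
  rule 3 (palatalisation): tesostu → sesostu
  ⇒ Momekar sesostu
Vedenu: *tisostu
  tisostu (rule 1 does not apply)
  tisostu → tisosto   [vowel merger]
  tisosto → tirosto   [rhotacism]
  giving Vedenu tirosto.
*tisostu is the unique common source.

*tisostu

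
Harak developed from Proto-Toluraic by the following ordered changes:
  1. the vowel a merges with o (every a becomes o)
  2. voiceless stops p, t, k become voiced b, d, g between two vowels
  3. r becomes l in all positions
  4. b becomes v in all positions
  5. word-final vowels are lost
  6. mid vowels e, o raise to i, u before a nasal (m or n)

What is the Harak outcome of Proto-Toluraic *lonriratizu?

lunlilodiz

Harak: *lonriratizu > lonrirotizu > lonrirodizu > lonlilodizu > lonlilodiz > lunlilodiz  (by vowel merger, intervocalic voicing, unconditioned shift, apocope, pre-nasal raising)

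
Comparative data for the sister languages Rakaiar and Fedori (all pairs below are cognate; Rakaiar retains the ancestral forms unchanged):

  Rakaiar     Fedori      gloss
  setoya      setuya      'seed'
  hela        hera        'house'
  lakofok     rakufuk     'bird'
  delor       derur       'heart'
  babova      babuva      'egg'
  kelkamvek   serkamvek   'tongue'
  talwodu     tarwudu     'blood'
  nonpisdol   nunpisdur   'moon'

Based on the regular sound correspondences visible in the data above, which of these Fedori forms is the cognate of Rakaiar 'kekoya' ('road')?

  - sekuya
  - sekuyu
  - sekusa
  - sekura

kelkamvek ~ serkamvek — Rakaiar k corresponds to Fedori s word-initially before a front vowel.
setoya ~ setuya, lakofok ~ rakufuk — Rakaiar o corresponds to Fedori u after a consonant, before a consonant other than r, m, n, p, b, f, v.
Applying these to Rakaiar 'kekoya':
  kekoya → sekoya   (k→s word-initially before a front vowel)
  sekoya → sekuya   (o→u after a consonant, before a consonant other than r, m, n, p, b, f, v)
So the Fedori cognate is 'sekuya'.

sekuya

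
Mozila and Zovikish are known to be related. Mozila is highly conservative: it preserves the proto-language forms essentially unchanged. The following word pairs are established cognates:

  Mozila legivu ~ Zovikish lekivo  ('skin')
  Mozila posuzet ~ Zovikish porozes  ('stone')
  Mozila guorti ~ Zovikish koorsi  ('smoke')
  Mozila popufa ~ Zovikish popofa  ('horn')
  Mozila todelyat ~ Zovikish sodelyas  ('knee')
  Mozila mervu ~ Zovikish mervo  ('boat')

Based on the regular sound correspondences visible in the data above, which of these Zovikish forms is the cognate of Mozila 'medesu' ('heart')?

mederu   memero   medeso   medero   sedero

medero

posuzet ~ porozes — Mozila s corresponds to Zovikish r between vowels (before a back vowel).
legivu ~ lekivo, mervu ~ mervo — Mozila u corresponds to Zovikish o word-finally.
Applying these to Mozila 'medesu':
  medesu → mederu   (s→r between vowels (before a back vowel))
  mederu → medero   (u→o word-finally)
So the Zovikish cognate is 'medero'.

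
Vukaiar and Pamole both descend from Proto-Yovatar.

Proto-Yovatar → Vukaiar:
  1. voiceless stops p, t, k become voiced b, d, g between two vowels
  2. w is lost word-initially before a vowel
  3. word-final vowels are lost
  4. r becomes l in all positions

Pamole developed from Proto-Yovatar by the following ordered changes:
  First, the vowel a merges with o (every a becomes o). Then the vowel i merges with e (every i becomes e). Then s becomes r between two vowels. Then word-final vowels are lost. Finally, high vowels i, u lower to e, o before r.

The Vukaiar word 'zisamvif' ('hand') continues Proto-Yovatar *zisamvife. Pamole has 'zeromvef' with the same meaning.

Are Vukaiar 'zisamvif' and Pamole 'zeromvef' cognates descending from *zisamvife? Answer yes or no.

yes

Derive the expected Pamole reflex of *zisamvife:
Pamole: *zisamvife
  zisamvife → zisomvife   [vowel merger]
  zisomvife → zesomvefe   [vowel merger]
  zesomvefe → zeromvefe   [rhotacism]
  zeromvefe → zeromvef   [apocope]
  zeromvef (rule 5 does not apply)
  giving Pamole zeromvef.
Pamole 'zeromvef' matches the regular reflex exactly, so the pair is cognate.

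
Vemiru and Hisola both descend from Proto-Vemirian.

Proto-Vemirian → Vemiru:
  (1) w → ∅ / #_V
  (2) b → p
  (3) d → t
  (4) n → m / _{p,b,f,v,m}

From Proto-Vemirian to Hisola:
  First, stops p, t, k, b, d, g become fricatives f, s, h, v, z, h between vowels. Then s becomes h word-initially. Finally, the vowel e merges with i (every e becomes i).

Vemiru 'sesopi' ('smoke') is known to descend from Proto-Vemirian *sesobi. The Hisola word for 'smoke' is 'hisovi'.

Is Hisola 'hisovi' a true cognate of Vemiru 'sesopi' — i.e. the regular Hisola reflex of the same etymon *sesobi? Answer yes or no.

Derive the expected Hisola reflex of *sesobi:
Hisola: start from *sesobi.
  rule 1 (intervocalic lenition): sesobi → sesovi
  rule 2 (debuccalisation): sesovi → hesovi
  rule 3 (vowel merger): hesovi → hisovi
  ⇒ Hisola hisovi
Hisola 'hisovi' matches the regular reflex exactly, so the pair is cognate.

yes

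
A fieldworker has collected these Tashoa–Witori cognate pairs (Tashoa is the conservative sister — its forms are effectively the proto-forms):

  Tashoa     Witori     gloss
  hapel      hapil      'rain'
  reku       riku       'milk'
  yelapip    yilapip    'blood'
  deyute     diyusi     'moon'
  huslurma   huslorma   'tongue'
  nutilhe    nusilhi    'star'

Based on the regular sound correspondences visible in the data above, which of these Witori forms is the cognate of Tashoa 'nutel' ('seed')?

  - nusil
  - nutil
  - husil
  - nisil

nusil

deyute ~ diyusi — Tashoa t corresponds to Witori s between vowels (before a front vowel).
hapel ~ hapil, reku ~ riku — Tashoa e corresponds to Witori i after a consonant, before a consonant other than r, m, n, p, b, f, v.
Applying these to Tashoa 'nutel':
  nutel → nusel   (t→s between vowels (before a front vowel))
  nusel → nusil   (e→i after a consonant, before a consonant other than r, m, n, p, b, f, v)
So the Witori cognate is 'nusil'.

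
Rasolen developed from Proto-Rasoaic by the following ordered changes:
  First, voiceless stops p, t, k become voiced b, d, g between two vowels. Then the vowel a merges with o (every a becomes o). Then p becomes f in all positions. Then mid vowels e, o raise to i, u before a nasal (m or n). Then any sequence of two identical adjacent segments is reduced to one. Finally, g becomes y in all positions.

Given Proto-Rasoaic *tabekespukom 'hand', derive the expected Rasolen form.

Rasolen: start from *tabekespukom.
  rule 1 (intervocalic voicing): tabekespukom → tabegespugom
  rule 2 (vowel merger): tabegespugom → tobegespugom
  rule 3 (unconditioned shift): tobegespugom → tobegesfugom
  rule 4 (pre-nasal raising): tobegesfugom → tobegesfugum
  rule 5: no change — tobegesfugum
  rule 6 (unconditioned shift): tobegesfugum → tobeyesfuyum
  ⇒ Rasolen tobeyesfuyum

tobeyesfuyum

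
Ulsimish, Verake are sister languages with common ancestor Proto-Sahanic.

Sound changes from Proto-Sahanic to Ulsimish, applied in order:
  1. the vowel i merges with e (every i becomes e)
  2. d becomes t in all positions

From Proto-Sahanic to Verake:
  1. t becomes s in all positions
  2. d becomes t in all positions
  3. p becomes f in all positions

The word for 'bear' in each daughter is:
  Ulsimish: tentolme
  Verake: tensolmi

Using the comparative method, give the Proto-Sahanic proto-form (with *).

*dentolmi

Position 4: Ulsimish has t, Verake has s. Taking the neighbouring segments as reconstructed: Ulsimish t could go back to *t or *d; Verake s could go back to *t or *s — the one source consistent with every daughter is *t.
Position 8: Ulsimish has e, Verake has i. Verake preserves i here (none of its changes turn any other segment into i), so the proto-segment is *i.
Position 1: Ulsimish has t, Verake has t. In Verake, t can only continue *d, so the proto-segment is *d.
Verify the candidate proto-form against each daughter:
Ulsimish: *dentolmi > dentolme > tentolme  (by vowel merger, unconditioned shift)
Verake: start from *dentolmi.
  rule 1 (unconditioned shift): dentolmi → densolmi
  rule 2 (unconditioned shift): densolmi → tensolmi
  rule 3: no change — tensolmi
  ⇒ Verake tensolmi
Only *dentolmi yields all of Ulsimish tentolme, Verake tensolmi.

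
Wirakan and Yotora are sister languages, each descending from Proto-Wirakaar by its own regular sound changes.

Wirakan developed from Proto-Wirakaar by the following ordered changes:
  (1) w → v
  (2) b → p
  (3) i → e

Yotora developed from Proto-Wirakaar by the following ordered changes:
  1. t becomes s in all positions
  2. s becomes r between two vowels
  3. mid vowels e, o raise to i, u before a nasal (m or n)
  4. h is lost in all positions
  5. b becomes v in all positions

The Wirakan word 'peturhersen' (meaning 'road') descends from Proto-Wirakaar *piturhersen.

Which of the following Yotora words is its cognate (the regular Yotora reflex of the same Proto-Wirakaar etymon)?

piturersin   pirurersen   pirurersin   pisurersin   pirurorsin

Yotora: *piturhersen > pisurhersen > pirurhersen > pirurhersin > pirurersin  (by unconditioned shift, rhotacism, pre-nasal raising, h-loss)

pirurersin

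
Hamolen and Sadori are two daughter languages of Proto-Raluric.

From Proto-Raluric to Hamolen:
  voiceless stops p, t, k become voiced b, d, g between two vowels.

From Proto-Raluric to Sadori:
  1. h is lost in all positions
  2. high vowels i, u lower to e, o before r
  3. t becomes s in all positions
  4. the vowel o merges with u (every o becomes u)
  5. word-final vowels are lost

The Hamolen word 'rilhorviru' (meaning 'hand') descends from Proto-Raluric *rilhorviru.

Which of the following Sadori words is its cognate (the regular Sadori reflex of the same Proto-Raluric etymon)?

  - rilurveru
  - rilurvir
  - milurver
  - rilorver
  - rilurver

Sadori: *rilhorviru
  rilhorviru → rilorviru   [h-loss]
  rilorviru → rilorveru   [pre-rhotic lowering]
  rilorveru (rule 3 does not apply)
  rilorveru → rilurveru   [vowel merger]
  rilurveru → rilurver   [apocope]
  giving Sadori rilurver.
Only 'rilurver' matches the regular Sadori development of *rilhorviru.

rilurver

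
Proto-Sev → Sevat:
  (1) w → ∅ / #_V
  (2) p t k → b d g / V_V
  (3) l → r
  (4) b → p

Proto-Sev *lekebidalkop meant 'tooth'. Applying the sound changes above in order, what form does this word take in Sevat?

regepidarkop

Sevat: *lekebidalkop
  lekebidalkop (rule 1 does not apply)
  lekebidalkop → legebidalkop   [intervocalic voicing]
  legebidalkop → regebidarkop   [unconditioned shift]
  regebidarkop → regepidarkop   [unconditioned shift]
  giving Sevat regepidarkop.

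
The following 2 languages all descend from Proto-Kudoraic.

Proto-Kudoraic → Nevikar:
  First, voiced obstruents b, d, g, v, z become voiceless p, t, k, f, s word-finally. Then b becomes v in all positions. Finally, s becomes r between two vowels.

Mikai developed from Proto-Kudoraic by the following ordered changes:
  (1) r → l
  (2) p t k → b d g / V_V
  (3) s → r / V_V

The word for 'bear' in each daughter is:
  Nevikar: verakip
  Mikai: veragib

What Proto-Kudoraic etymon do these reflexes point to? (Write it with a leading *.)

*vesakib

Position 7: Nevikar has p, Mikai has b. Taking the neighbouring segments as reconstructed: Nevikar p could go back to *p or *b; Mikai b can only go back to *b — the one source consistent with every daughter is *b.
Position 3: Nevikar has r, Mikai has r. In Mikai, r can only continue *s, so the proto-segment is *s.
This points to *vesakib. Verify forward in each daughter:
Nevikar: start from *vesakib.
  rule 1 (final devoicing): vesakib → vesakip
  rule 2: no change — vesakip
  rule 3 (rhotacism): vesakip → verakip
  ⇒ Nevikar verakip
Mikai: *vesakib > vesagib > veragib  (by intervocalic voicing, rhotacism)
Only *vesakib yields all of Nevikar verakip, Mikai veragib.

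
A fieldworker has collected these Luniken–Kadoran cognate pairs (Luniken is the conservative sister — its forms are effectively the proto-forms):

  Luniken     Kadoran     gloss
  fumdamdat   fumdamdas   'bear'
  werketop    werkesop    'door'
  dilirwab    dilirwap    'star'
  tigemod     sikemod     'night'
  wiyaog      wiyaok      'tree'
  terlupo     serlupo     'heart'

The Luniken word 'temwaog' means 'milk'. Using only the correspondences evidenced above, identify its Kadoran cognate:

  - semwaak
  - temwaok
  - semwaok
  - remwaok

terlupo ~ serlupo — Luniken t corresponds to Kadoran s word-initially before a front vowel.
wiyaog ~ wiyaok — Luniken g corresponds to Kadoran k word-finally.
Applying these to Luniken 'temwaog':
  temwaog → semwaog   (t→s word-initially before a front vowel)
  semwaog → semwaok   (g→k word-finally)
So the Kadoran cognate is 'semwaok'.

semwaok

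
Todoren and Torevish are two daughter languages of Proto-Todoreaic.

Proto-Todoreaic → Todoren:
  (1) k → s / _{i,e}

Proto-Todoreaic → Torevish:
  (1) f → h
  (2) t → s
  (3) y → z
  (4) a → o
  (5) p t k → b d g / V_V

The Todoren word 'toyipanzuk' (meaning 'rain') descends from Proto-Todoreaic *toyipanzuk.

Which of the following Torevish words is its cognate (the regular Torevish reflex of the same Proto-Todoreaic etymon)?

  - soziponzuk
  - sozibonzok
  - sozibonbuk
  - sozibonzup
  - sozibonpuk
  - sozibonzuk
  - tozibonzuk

sozibonzuk

Torevish: *toyipanzuk > soyipanzuk > sozipanzuk > soziponzuk > sozibonzuk  (by unconditioned shift, unconditioned shift, vowel merger, intervocalic voicing)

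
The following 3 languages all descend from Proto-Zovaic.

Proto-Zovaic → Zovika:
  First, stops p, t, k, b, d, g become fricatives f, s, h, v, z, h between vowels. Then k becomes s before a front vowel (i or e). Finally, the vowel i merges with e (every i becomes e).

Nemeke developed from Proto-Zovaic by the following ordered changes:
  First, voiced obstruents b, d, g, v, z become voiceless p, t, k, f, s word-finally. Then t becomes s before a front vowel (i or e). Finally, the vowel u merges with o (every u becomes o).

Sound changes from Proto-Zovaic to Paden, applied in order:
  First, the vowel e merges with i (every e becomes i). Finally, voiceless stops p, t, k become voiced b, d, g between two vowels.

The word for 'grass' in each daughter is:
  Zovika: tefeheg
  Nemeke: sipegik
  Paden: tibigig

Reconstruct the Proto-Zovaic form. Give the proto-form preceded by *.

*tipegig

Position 6: Zovika has e, Nemeke has i, Paden has i. Nemeke preserves i here (none of its changes turn any other segment into i), so the proto-segment is *i.
Position 1: Zovika has t, Nemeke has s, Paden has t. Zovika preserves t here (none of its changes turn any other segment into t), so the proto-segment is *t.
Verify the candidate proto-form against each daughter:
Zovika: start from *tipegig.
  rule 1 (intervocalic lenition): tipegig → tifehig
  rule 2: no change — tifehig
  rule 3 (vowel merger): tifehig → tefeheg
  ⇒ Zovika tefeheg
Nemeke: *tipegig > tipegik > sipegik  (by final devoicing, palatalisation)
Paden: *tipegig
  tipegig → tipigig   [vowel merger]
  tipigig → tibigig   [intervocalic voicing]
  giving Paden tibigig.
*tipegig is the unique common source.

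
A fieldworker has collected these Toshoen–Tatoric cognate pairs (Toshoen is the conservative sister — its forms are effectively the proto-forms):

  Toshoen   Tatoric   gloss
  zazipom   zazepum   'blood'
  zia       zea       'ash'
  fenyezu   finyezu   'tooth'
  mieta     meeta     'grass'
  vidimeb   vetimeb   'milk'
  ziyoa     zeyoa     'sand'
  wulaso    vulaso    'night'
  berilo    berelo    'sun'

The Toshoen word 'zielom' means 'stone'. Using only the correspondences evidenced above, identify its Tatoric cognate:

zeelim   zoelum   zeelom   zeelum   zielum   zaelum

zeelum

mieta ~ meeta — Toshoen i corresponds to Tatoric e after a consonant, before a front vowel.
zazipom ~ zazepum — Toshoen o corresponds to Tatoric u after a consonant, before a nasal.
Applying these to Toshoen 'zielom':
  zielom → zeelom   (i→e after a consonant, before a front vowel)
  zeelom → zeelum   (o→u after a consonant, before a nasal)
So the Tatoric cognate is 'zeelum'.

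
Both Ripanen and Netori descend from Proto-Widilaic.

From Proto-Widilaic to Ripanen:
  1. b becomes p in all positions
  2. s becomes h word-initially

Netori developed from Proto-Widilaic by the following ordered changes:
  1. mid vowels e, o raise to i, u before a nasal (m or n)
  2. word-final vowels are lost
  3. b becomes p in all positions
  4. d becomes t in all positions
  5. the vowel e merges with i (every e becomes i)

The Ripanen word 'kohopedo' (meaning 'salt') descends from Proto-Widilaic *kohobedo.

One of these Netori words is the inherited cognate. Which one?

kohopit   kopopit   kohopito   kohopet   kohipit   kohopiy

Netori: *kohobedo
  kohobedo (rule 1 does not apply)
  kohobedo → kohobed   [apocope]
  kohobed → kohoped   [unconditioned shift]
  kohoped → kohopet   [unconditioned shift]
  kohopet → kohopit   [vowel merger]
  giving Netori kohopit.
Among the options, 'kohopit' alone shows every Netori change applied in order.

kohopit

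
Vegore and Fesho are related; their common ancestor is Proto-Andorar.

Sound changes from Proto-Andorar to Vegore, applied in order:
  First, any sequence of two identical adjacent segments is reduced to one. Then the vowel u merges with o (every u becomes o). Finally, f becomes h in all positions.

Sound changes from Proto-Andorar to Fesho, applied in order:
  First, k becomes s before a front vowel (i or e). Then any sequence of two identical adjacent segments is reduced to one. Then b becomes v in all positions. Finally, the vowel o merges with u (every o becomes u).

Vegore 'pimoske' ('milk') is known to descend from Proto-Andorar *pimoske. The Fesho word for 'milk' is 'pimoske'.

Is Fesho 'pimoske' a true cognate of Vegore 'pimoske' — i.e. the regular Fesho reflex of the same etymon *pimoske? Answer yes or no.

no

Derive the expected Fesho reflex of *pimoske:
Fesho: *pimoske
  pimoske → pimosse   [palatalisation]
  pimosse → pimose   [degemination]
  pimose (rule 3 does not apply)
  pimose → pimuse   [vowel merger]
  giving Fesho pimuse.
The regular Fesho reflex would be 'pimuse', but the attested form is 'pimoske'. The correspondence is irregular, so they are not cognates (the Fesho form has a different source).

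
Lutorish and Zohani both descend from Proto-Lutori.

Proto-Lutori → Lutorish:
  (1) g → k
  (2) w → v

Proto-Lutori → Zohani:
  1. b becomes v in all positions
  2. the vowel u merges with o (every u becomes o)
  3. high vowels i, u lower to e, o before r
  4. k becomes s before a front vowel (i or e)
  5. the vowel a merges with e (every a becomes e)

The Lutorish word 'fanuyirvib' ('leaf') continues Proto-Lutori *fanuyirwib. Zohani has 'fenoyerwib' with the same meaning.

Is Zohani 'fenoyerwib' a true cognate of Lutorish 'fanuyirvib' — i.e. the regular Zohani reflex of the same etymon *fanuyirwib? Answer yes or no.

no

Derive the expected Zohani reflex of *fanuyirwib:
Zohani: *fanuyirwib > fanuyirwiv > fanoyirwiv > fanoyerwiv > fenoyerwiv  (by unconditioned shift, vowel merger, pre-rhotic lowering, vowel merger)
The regular Zohani reflex would be 'fenoyerwiv', but the attested form is 'fenoyerwib'. The correspondence is irregular, so they are not cognates (the Zohani form has a different source).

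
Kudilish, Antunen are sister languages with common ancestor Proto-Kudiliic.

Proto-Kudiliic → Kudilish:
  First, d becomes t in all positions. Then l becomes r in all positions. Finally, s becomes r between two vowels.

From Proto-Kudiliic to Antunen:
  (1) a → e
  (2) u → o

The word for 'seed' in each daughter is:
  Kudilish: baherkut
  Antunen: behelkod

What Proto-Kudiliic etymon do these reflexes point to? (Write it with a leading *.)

*bahelkud

Position 2: Kudilish has a, Antunen has e. Kudilish preserves a here (none of its changes turn any other segment into a), so the proto-segment is *a.
Position 8: Kudilish has t, Antunen has d. Antunen preserves d here (none of its changes turn any other segment into d), so the proto-segment is *d.
Verify the candidate proto-form against each daughter:
Kudilish: *bahelkud > bahelkut > baherkut  (by unconditioned shift, unconditioned shift)
Antunen: *bahelkud
  bahelkud → behelkud   [vowel merger]
  behelkud → behelkod   [vowel merger]
  giving Antunen behelkod.
No other proto-form is consistent with every reflex, so the reconstruction is *bahelkud.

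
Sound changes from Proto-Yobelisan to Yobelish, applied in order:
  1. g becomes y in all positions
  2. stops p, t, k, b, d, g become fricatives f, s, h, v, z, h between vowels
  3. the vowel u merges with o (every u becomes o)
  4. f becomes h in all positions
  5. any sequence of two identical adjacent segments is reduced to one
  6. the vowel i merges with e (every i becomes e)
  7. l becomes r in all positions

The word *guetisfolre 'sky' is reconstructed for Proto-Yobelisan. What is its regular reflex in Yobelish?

yoeseshorre

Yobelish: start from *guetisfolre.
  rule 1 (unconditioned shift): guetisfolre → yuetisfolre
  rule 2 (intervocalic lenition): yuetisfolre → yuesisfolre
  rule 3 (vowel merger): yuesisfolre → yoesisfolre
  rule 4 (unconditioned shift): yoesisfolre → yoesisholre
  rule 5: no change — yoesisholre
  rule 6 (vowel merger): yoesisholre → yoesesholre
  rule 7 (unconditioned shift): yoesesholre → yoeseshorre
  ⇒ Yobelish yoeseshorre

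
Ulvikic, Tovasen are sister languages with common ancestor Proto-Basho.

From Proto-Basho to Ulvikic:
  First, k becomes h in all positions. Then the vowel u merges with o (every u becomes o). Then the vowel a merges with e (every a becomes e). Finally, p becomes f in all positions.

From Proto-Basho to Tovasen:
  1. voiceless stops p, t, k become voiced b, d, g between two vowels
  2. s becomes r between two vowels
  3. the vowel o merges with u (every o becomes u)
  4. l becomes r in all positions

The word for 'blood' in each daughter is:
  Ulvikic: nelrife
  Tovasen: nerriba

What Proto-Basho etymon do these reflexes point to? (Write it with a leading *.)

*nelripa

Position 6: Ulvikic has f, Tovasen has b. Taking the neighbouring segments as reconstructed: Ulvikic f could go back to *p or *f; Tovasen b could go back to *p or *b — the one source consistent with every daughter is *p.
Position 7: Ulvikic has e, Tovasen has a. Tovasen preserves a here (none of its changes turn any other segment into a), so the proto-segment is *a.
Position 3: Ulvikic has l, Tovasen has r. Ulvikic preserves l here (none of its changes turn any other segment into l), so the proto-segment is *l.
Verify the candidate proto-form against each daughter:
Ulvikic: start from *nelripa.
  rule 1: no change — nelripa
  rule 2: no change — nelripa
  rule 3 (vowel merger): nelripa → nelripe
  rule 4 (unconditioned shift): nelripe → nelrife
  ⇒ Ulvikic nelrife
Tovasen: start from *nelripa.
  rule 1 (intervocalic voicing): nelripa → nelriba
  rule 2: no change — nelriba
  rule 3: no change — nelriba
  rule 4 (unconditioned shift): nelriba → nerriba
  ⇒ Tovasen nerriba
*nelripa is the unique common source.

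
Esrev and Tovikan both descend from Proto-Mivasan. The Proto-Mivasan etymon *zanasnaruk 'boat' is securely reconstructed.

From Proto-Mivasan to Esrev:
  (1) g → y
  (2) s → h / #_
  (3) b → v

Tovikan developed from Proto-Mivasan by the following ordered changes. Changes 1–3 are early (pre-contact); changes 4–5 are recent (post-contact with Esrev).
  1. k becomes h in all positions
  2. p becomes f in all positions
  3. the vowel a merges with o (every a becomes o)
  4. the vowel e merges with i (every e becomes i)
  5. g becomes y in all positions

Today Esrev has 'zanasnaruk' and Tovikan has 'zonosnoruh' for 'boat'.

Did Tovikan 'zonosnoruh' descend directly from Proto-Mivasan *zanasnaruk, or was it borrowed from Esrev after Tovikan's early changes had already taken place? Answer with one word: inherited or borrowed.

If inherited, *zanasnaruk would pass through all of Tovikan's changes:
Tovikan: *zanasnaruk
  zanasnaruk → zanasnaruh   [unconditioned shift]
  zanasnaruh (rule 2 does not apply)
  zanasnaruh → zonosnoruh   [vowel merger]
  zonosnoruh (rule 4 does not apply)
  zonosnoruh (rule 5 does not apply)
  giving Tovikan zonosnoruh.
If borrowed from Esrev 'zanasnaruk' after the early changes, it would undergo only the recent ones:
  rule 4 (vowel merger): no change (zanasnaruk)
  rule 5 (unconditioned shift): no change (zanasnaruk)
  ⇒ as a loan: zanasnaruk
Tovikan 'zonosnoruh' matches the inherited outcome exactly, so it is an inherited cognate, not a loan.

inherited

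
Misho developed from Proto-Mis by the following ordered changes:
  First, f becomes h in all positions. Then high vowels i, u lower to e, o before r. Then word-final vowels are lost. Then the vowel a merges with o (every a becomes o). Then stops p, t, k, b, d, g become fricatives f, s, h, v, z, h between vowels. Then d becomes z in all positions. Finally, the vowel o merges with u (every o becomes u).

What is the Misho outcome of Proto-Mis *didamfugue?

zizumhuhu

Misho: *didamfugue
  didamfugue → didamhugue   [unconditioned shift]
  didamhugue (rule 2 does not apply)
  didamhugue → didamhugu   [apocope]
  didamhugu → didomhugu   [vowel merger]
  didomhugu → dizomhuhu   [intervocalic lenition]
  dizomhuhu → zizomhuhu   [unconditioned shift]
  zizomhuhu → zizumhuhu   [vowel merger]
  giving Misho zizumhuhu.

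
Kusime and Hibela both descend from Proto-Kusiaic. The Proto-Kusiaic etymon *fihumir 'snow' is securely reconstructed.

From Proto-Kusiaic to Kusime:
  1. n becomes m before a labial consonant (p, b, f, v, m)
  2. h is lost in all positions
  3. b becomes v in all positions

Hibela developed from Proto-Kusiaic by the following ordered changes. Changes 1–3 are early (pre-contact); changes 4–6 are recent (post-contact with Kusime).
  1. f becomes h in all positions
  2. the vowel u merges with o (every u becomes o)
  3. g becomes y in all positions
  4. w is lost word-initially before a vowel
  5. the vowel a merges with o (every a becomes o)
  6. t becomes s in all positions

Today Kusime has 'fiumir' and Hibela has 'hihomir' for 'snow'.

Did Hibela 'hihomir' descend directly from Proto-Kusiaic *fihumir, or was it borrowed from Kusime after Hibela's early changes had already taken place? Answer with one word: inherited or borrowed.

If inherited, *fihumir would pass through all of Hibela's changes:
Hibela: *fihumir > hihumir > hihomir  (by unconditioned shift, vowel merger)
If borrowed from Kusime 'fiumir' after the early changes, it would undergo only the recent ones:
  rule 4 (glide loss): no change (fiumir)
  rule 5 (vowel merger): no change (fiumir)
  rule 6 (unconditioned shift): no change (fiumir)
  ⇒ as a loan: fiumir
Hibela 'hihomir' matches the inherited outcome exactly, so it is an inherited cognate, not a loan.

inherited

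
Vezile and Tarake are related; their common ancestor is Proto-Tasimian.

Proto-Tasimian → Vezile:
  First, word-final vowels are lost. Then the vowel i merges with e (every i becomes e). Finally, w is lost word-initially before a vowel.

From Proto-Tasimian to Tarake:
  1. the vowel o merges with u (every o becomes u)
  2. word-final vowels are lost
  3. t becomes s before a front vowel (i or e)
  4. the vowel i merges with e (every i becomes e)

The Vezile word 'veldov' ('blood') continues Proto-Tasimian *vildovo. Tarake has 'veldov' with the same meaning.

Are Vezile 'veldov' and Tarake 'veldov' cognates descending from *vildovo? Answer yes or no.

no

Derive the expected Tarake reflex of *vildovo:
Tarake: start from *vildovo.
  rule 1 (vowel merger): vildovo → vilduvu
  rule 2 (apocope): vilduvu → vilduv
  rule 3: no change — vilduv
  rule 4 (vowel merger): vilduv → velduv
  ⇒ Tarake velduv
The regular Tarake reflex would be 'velduv', but the attested form is 'veldov'. The correspondence is irregular, so they are not cognates (the Tarake form has a different source).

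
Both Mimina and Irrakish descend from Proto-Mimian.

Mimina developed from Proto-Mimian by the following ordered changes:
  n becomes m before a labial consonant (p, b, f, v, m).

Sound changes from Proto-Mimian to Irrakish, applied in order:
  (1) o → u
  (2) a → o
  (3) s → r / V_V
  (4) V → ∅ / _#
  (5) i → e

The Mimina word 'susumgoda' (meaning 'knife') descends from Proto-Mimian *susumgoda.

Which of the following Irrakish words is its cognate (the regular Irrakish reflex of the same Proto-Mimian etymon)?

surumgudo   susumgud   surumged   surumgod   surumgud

surumgud

Irrakish: start from *susumgoda.
  rule 1 (vowel merger): susumgoda → susumguda
  rule 2 (vowel merger): susumguda → susumgudo
  rule 3 (rhotacism): susumgudo → surumgudo
  rule 4 (apocope): surumgudo → surumgud
  rule 5: no change — surumgud
  ⇒ Irrakish surumgud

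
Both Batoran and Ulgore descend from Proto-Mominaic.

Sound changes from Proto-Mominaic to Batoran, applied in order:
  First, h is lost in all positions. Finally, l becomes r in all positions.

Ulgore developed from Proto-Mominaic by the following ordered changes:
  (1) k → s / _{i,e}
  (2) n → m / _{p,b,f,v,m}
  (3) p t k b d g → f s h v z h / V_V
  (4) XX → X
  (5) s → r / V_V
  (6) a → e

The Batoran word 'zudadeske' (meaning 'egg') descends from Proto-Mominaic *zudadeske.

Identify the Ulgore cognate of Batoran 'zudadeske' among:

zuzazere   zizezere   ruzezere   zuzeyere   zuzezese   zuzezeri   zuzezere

zuzezere

Ulgore: start from *zudadeske.
  rule 1 (palatalisation): zudadeske → zudadesse
  rule 2: no change — zudadesse
  rule 3 (intervocalic lenition): zudadesse → zuzazesse
  rule 4 (degemination): zuzazesse → zuzazese
  rule 5 (rhotacism): zuzazese → zuzazere
  rule 6 (vowel merger): zuzazere → zuzezere
  ⇒ Ulgore zuzezere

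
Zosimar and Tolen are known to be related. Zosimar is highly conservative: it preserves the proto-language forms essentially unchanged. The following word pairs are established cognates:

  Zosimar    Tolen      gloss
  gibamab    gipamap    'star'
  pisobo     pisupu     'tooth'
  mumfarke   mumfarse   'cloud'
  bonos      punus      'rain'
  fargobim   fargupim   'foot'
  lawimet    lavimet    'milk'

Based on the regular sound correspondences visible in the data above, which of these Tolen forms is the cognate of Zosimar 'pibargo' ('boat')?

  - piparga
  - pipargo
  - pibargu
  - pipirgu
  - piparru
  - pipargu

gibamab ~ gipamap — Zosimar b corresponds to Tolen p between vowels (before a back vowel).
pisobo ~ pisupu — Zosimar o corresponds to Tolen u word-finally.
Applying these to Zosimar 'pibargo':
  pibargo → pipargo   (b→p between vowels (before a back vowel))
  pipargo → pipargu   (o→u word-finally)
So the Tolen cognate is 'pipargu'.

pipargu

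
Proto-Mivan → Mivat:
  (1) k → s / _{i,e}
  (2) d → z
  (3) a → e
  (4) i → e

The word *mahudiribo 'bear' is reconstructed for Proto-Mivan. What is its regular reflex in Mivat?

Mivat: *mahudiribo
  mahudiribo (rule 1 does not apply)
  mahudiribo → mahuziribo   [unconditioned shift]
  mahuziribo → mehuziribo   [vowel merger]
  mehuziribo → mehuzerebo   [vowel merger]
  giving Mivat mehuzerebo.

mehuzerebo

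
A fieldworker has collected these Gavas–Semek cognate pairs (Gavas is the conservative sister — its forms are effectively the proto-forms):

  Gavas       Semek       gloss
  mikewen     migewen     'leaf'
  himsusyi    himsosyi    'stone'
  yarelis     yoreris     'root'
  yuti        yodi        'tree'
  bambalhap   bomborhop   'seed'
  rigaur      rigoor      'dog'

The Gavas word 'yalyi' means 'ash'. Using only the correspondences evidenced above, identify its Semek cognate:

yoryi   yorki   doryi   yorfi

bambalhap ~ bomborhop — Gavas a corresponds to Semek o after a consonant, before a consonant other than r, m, n, p, b, f, v.
bambalhap ~ bomborhop — Gavas l corresponds to Semek r after a vowel, before a consonant other than r, m, n, p, b, f, v.
Applying these to Gavas 'yalyi':
  yalyi → yolyi   (a→o after a consonant, before a consonant other than r, m, n, p, b, f, v)
  yolyi → yoryi   (l→r after a vowel, before a consonant other than r, m, n, p, b, f, v)
So the Semek cognate is 'yoryi'.

yoryi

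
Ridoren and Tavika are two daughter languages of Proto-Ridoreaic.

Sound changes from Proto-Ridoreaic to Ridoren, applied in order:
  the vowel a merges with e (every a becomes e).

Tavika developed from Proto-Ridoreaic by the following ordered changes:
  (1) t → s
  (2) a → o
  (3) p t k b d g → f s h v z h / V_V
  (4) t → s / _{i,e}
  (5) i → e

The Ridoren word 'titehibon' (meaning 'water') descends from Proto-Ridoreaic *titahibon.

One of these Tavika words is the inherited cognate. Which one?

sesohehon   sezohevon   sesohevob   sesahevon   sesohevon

sesohevon

Tavika: *titahibon
  titahibon → sisahibon   [unconditioned shift]
  sisahibon → sisohibon   [vowel merger]
  sisohibon → sisohivon   [intervocalic lenition]
  sisohivon (rule 4 does not apply)
  sisohivon → sesohevon   [vowel merger]
  giving Tavika sesohevon.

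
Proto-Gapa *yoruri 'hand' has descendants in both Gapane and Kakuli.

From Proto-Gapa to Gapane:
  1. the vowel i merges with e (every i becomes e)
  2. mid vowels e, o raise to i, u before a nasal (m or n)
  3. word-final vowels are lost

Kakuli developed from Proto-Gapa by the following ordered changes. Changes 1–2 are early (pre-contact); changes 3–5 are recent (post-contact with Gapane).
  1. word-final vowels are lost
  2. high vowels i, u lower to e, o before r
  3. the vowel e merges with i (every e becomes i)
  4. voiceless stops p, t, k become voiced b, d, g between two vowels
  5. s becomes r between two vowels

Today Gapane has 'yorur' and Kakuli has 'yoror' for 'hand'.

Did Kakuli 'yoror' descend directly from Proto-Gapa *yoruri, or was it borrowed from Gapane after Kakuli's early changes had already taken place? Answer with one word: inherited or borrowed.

inherited

If inherited, *yoruri would pass through all of Kakuli's changes:
Kakuli: *yoruri > yorur > yoror  (by apocope, pre-rhotic lowering)
If borrowed from Gapane 'yorur' after the early changes, it would undergo only the recent ones:
  rule 3 (vowel merger): no change (yorur)
  rule 4 (intervocalic voicing): no change (yorur)
  rule 5 (rhotacism): no change (yorur)
  ⇒ as a loan: yorur
Kakuli 'yoror' matches the inherited outcome exactly, so it is an inherited cognate, not a loan.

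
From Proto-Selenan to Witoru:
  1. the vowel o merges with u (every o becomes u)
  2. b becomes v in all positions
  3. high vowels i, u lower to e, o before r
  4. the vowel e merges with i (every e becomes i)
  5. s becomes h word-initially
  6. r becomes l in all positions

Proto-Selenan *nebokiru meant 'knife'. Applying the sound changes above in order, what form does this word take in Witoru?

nivukilu

Witoru: start from *nebokiru.
  rule 1 (vowel merger): nebokiru → nebukiru
  rule 2 (unconditioned shift): nebukiru → nevukiru
  rule 3 (pre-rhotic lowering): nevukiru → nevukeru
  rule 4 (vowel merger): nevukeru → nivukiru
  rule 5: no change — nivukiru
  rule 6 (unconditioned shift): nivukiru → nivukilu
  ⇒ Witoru nivukilu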